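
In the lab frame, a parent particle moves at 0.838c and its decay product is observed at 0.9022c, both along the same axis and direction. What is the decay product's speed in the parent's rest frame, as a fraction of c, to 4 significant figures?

Inverse velocity addition: u' = (u − v)/(1 − uv/c²)
= (0.9022 − 0.838)/(1 − 0.9022×0.838) = 0.06420/0.243956 = 0.2632

u' ≈ 0.2632c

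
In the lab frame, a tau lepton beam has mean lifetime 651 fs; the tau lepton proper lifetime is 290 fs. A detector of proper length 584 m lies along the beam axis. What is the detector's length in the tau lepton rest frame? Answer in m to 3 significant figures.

Time dilation ⇒ γ = Δt/τ₀ = 651/290 = 2.2448
Length contraction: L = L₀/γ = 584/2.2448 = 260 m

L ≈ 260 m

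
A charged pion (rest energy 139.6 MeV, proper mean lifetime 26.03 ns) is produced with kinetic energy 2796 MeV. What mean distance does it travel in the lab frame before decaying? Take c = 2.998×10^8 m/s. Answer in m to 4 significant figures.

γ = 1 + K/(m₀c²) = 1 + 2796/139.6 = 21.0287
β = √(1 − 1/γ²) = 0.998869
Dilated lifetime: γτ₀ = 21.0287 × 26.03 ns = 547.376 ns
d = βc·γτ₀ = 0.998869 × (2.998×10^8 m/s) × 5.47376×10^-7 s = 163.9 m

d ≈ 163.9 m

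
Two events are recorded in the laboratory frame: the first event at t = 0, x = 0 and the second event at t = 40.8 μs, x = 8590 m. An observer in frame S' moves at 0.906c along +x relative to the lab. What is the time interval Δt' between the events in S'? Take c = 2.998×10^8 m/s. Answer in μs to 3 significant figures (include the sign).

γ = 1/√(1 − 0.906²) = 2.3625
Δt' = γ(Δt − vΔx/c²) = 2.3625 × (40.8 μs − 0.906×8590 m / (2.998×10^8 m/s))
= 2.3625 × (14.841 μs) = 35.1 μs

Δt' ≈ 35.1 μs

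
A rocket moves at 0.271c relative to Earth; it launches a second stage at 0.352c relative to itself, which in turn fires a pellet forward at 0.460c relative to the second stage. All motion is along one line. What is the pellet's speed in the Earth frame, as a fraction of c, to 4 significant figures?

Compose boost 2: (0.352 + 0.271)/(1 + 0.352×0.271) = 0.6230/1.09539 = 0.568746
Compose boost 3: (0.460 + 0.568746)/(1 + 0.460×0.568746) = 1.02875/1.26162 = 0.8154

u ≈ 0.8154c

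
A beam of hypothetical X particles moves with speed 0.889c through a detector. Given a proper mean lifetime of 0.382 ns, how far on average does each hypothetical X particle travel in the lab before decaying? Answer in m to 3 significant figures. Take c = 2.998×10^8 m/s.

d ≈ 0.222 m

γ = 1/√(1 − 0.889²) = 2.1838
Dilated lifetime: Δt = γτ₀ = 2.1838 × 0.382 ns = 0.83423 ns
d = vΔt = 0.889c × 0.83423 ns = 2.6652×10^8 m/s × 8.3423×10^-10 s = 0.222 m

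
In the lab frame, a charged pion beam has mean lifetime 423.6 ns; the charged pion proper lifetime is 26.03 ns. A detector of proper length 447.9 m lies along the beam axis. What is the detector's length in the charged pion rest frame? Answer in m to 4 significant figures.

L ≈ 27.52 m

Time dilation ⇒ γ = Δt/τ₀ = 423.6/26.03 = 16.2735
Length contraction: L = L₀/γ = 447.9/16.2735 = 27.52 m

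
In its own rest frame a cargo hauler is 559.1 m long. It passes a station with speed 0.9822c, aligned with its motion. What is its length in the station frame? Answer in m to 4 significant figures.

L ≈ 105.0 m

γ = 1/√(1 − 0.9822²) = 5.32373
Length contraction: L = L₀/γ = 559.1/5.32373 = 105.0 m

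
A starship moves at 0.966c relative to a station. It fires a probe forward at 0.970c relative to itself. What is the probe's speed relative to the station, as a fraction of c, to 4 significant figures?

Relativistic velocity addition: u = (u' + v)/(1 + u'v/c²)
= (0.970 + 0.966)/(1 + 0.970×0.966) = 1.936/1.93702 = 0.9995

u ≈ 0.9995c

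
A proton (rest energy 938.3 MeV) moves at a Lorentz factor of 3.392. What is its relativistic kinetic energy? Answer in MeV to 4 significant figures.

K ≈ 2244 MeV

γ = 3.392 (given)
K = (γ − 1)m₀c² = (3.392 − 1) × 938.3 MeV = 2.39200 × 938.3 MeV = 2244 MeV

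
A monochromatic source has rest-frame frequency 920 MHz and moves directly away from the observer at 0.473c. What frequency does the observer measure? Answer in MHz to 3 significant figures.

Relativistic Doppler: f_obs = f_src √((1−β)/(1+β))
= 920 × √(0.52700/1.4730) = 920 × 0.59814 = 550 MHz

f_obs ≈ 550 MHz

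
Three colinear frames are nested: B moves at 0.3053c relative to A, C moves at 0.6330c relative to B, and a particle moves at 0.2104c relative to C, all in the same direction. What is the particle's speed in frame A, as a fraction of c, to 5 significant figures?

u ≈ 0.85524c

Compose boost 2: (0.6330 + 0.3053)/(1 + 0.6330×0.3053) = 0.93830/1.193255 = 0.7863366
Compose boost 3: (0.2104 + 0.7863366)/(1 + 0.2104×0.7863366) = 0.9967366/1.165445 = 0.85524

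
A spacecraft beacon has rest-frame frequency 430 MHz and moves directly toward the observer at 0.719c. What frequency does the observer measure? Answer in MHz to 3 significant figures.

f_obs ≈ 1060 MHz

Relativistic Doppler: f_obs = f_src √((1+β)/(1−β))
= 430 × √(1.7190/0.28100) = 430 × 2.4733 = 1060 MHz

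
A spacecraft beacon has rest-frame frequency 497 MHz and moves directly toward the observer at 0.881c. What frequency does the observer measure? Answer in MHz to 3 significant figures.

Relativistic Doppler: f_obs = f_src √((1+β)/(1−β))
= 497 × √(1.8810/0.11900) = 497 × 3.9758 = 1980 MHz

f_obs ≈ 1980 MHz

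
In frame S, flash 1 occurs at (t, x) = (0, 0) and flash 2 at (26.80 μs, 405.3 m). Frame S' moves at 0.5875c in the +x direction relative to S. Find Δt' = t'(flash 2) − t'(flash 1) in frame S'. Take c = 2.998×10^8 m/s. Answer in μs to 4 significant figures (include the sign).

Δt' ≈ 32.14 μs

γ = 1/√(1 − 0.5875²) = 1.23575
Δt' = γ(Δt − vΔx/c²) = 1.23575 × (26.80 μs − 0.5875×405.3 m / (2.998×10^8 m/s))
= 1.23575 × (26.0058 μs) = 32.14 μs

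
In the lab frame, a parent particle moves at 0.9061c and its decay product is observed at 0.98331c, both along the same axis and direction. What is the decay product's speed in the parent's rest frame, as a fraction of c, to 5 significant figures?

Inverse velocity addition: u' = (u − v)/(1 − uv/c²)
= (0.98331 − 0.9061)/(1 − 0.98331×0.9061) = 0.077210/0.1090228 = 0.70820

u' ≈ 0.70820c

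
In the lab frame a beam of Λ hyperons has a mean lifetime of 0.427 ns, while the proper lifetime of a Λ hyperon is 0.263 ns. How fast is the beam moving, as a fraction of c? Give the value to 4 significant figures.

γ = Δt/τ₀ = 0.427/0.263 = 1.62357
β = √(1 − 1/γ²) = √(1 − 1/1.62357²) = 0.7878

β ≈ 0.7878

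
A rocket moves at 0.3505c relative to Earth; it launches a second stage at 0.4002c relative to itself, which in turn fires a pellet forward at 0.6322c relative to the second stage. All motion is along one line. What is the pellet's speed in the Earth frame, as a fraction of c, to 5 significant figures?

u ≈ 0.91127c

Compose boost 2: (0.4002 + 0.3505)/(1 + 0.4002×0.3505) = 0.75070/1.140270 = 0.6583528
Compose boost 3: (0.6322 + 0.6583528)/(1 + 0.6322×0.6583528) = 1.290553/1.416211 = 0.91127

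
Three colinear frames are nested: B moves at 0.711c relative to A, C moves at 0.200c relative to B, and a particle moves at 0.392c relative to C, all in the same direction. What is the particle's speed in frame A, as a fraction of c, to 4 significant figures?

u ≈ 0.9062c

Compose boost 2: (0.200 + 0.711)/(1 + 0.200×0.711) = 0.9110/1.14220 = 0.797584
Compose boost 3: (0.392 + 0.797584)/(1 + 0.392×0.797584) = 1.18958/1.31265 = 0.9062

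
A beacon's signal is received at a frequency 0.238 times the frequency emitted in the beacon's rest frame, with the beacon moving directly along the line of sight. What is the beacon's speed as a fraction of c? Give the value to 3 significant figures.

f_obs/f_src = √((1−β)/(1+β)) = 0.238  ⇒  (1−β)/(1+β) = 0.056644
β = |1 − D²|/(1 + D²) = |1 − 0.056644|/(1 + 0.056644) = 0.893

β ≈ 0.893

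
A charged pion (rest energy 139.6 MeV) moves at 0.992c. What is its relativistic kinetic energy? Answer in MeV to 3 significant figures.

γ = 1/√(1 − 0.992²) = 7.9216
K = (γ − 1)m₀c² = (7.9216 − 1) × 139.6 MeV = 6.9216 × 139.6 MeV = 966 MeV

K ≈ 966 MeV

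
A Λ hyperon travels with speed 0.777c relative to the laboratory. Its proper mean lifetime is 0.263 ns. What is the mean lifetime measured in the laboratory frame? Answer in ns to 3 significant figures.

γ = 1/√(1 − 0.777²) = 1.5886
Time dilation: Δt = γτ₀ = 1.5886 × 0.263 ns = 0.418 ns

Δt ≈ 0.418 ns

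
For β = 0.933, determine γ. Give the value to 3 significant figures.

γ = 1/√(1 − β²) = 1/√(1 − 0.933²) = 1/√(0.12951) = 2.78

γ ≈ 2.78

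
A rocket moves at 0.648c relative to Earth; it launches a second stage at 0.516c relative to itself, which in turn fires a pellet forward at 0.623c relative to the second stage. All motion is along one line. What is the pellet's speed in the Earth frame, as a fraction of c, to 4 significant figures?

u ≈ 0.9688c

Compose boost 2: (0.516 + 0.648)/(1 + 0.516×0.648) = 1.164/1.33437 = 0.872323
Compose boost 3: (0.623 + 0.872323)/(1 + 0.623×0.872323) = 1.49532/1.54346 = 0.9688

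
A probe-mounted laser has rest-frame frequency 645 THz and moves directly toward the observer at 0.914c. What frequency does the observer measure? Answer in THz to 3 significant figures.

Relativistic Doppler: f_obs = f_src √((1+β)/(1−β))
= 645 × √(1.9140/0.086000) = 645 × 4.7176 = 3040 THz

f_obs ≈ 3040 THz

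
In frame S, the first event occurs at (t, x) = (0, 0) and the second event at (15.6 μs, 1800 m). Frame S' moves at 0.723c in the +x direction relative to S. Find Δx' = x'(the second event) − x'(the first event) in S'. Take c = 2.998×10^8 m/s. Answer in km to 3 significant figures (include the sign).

Δx' ≈ -2.29 km

γ = 1/√(1 − 0.723²) = 1.4475
Δx' = γ(Δx − vΔt) = 1.4475 × (1800 m − 0.723×(2.998×10^8 m/s)×15.6×10^-6 s)
= 1.4475 × (-1581.4 m) = -2.29 km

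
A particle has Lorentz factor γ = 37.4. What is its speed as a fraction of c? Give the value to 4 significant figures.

β ≈ 0.9996

β = √(1 − 1/γ²) = √(1 − 1/37.4²) = √(0.999285) = 0.9996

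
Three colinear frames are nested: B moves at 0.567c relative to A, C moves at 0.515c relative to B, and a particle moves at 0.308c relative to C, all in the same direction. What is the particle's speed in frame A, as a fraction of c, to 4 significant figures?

Compose boost 2: (0.515 + 0.567)/(1 + 0.515×0.567) = 1.082/1.29201 = 0.837458
Compose boost 3: (0.308 + 0.837458)/(1 + 0.308×0.837458) = 1.14546/1.25794 = 0.9106

u ≈ 0.9106c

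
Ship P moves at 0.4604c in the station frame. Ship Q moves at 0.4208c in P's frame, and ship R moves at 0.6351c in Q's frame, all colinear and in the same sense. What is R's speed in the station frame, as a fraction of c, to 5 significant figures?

Compose boost 2: (0.4208 + 0.4604)/(1 + 0.4208×0.4604) = 0.88120/1.193736 = 0.7381865
Compose boost 3: (0.6351 + 0.7381865)/(1 + 0.6351×0.7381865) = 1.373286/1.468822 = 0.93496

u ≈ 0.93496c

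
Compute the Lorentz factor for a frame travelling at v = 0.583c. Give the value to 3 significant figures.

γ ≈ 1.23

γ = 1/√(1 − β²) = 1/√(1 − 0.583²) = 1/√(0.66011) = 1.23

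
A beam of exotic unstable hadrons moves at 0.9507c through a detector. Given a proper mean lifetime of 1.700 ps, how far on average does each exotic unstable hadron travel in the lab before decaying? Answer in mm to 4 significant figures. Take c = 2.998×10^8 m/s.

d ≈ 1.562 mm

γ = 1/√(1 − 0.9507²) = 3.22464
Dilated lifetime: Δt = γτ₀ = 3.22464 × 1.700 ps = 5.48189 ps
d = vΔt = 0.9507c × 5.48189 ps = 2.85020×10^8 m/s × 5.48189×10^-12 s = 1.562 mm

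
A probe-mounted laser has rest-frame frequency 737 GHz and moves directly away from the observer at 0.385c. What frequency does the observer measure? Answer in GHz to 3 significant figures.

f_obs ≈ 491 GHz

Relativistic Doppler: f_obs = f_src √((1−β)/(1+β))
= 737 × √(0.61500/1.3850) = 737 × 0.66637 = 491 GHz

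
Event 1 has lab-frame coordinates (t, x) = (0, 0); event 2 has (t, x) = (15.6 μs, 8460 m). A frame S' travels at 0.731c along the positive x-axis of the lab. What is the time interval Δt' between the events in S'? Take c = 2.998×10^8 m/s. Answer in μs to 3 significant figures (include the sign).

γ = 1/√(1 − 0.731²) = 1.4655
Δt' = γ(Δt − vΔx/c²) = 1.4655 × (15.6 μs − 0.731×8460 m / (2.998×10^8 m/s))
= 1.4655 × (-5.0280 μs) = -7.37 μs

Δt' ≈ -7.37 μs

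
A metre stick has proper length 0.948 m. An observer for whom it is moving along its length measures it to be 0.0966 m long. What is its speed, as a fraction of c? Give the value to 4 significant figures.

γ = L₀/L = 0.948/0.0966 = 9.81366
β = √(1 − 1/γ²) = 0.9948

β ≈ 0.9948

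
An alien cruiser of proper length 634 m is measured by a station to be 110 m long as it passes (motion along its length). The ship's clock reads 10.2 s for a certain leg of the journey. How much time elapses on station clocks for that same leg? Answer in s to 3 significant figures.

Δt ≈ 58.8 s

Length contraction ⇒ γ = L₀/L = 634/110 = 5.7636
Time dilation: Δt = γτ₀ = 5.7636 × 10.2 s = 58.8 s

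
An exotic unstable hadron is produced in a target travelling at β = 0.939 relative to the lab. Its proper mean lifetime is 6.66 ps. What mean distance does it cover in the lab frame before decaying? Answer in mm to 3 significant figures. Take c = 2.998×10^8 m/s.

γ = 1/√(1 − 0.939²) = 2.9077
Dilated lifetime: Δt = γτ₀ = 2.9077 × 6.66 ps = 19.365 ps
d = vΔt = 0.939c × 19.365 ps = 2.8151×10^8 m/s × 1.9365×10^-11 s = 5.45 mm

d ≈ 5.45 mm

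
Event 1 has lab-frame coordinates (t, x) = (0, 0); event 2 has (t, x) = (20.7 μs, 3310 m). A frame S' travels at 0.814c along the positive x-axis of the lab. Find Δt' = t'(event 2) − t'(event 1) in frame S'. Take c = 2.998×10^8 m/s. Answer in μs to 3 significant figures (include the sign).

γ = 1/√(1 − 0.814²) = 1.7216
Δt' = γ(Δt − vΔx/c²) = 1.7216 × (20.7 μs − 0.814×3310 m / (2.998×10^8 m/s))
= 1.7216 × (11.713 μs) = 20.2 μs

Δt' ≈ 20.2 μs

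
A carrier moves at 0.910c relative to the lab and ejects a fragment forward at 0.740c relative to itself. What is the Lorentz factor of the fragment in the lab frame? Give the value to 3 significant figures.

u_lab = (0.740 + 0.910)/(1 + 0.740×0.910) = 1.650/1.67340 = 0.986016
γ = 1/√(1 − 0.986016²) = 6.00

γ ≈ 6.00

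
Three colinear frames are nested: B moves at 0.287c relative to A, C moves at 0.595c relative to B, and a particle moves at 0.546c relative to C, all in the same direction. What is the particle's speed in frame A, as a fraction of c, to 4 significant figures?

Compose boost 2: (0.595 + 0.287)/(1 + 0.595×0.287) = 0.8820/1.17077 = 0.753354
Compose boost 3: (0.546 + 0.753354)/(1 + 0.546×0.753354) = 1.29935/1.41133 = 0.9207

u ≈ 0.9207c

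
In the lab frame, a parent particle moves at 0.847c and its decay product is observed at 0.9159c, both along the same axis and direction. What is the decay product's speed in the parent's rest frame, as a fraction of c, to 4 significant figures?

Inverse velocity addition: u' = (u − v)/(1 − uv/c²)
= (0.9159 − 0.847)/(1 − 0.9159×0.847) = 0.06890/0.224233 = 0.3073

u' ≈ 0.3073c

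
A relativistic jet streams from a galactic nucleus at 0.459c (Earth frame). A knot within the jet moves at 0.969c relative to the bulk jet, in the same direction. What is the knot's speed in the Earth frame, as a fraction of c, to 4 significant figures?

u ≈ 0.9884c

Relativistic velocity addition: u = (u' + v)/(1 + u'v/c²)
= (0.969 + 0.459)/(1 + 0.969×0.459) = 1.428/1.44477 = 0.9884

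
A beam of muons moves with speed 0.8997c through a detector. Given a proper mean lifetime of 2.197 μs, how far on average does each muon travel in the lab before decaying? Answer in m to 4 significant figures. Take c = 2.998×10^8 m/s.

γ = 1/√(1 − 0.8997²) = 2.29090
Dilated lifetime: Δt = γτ₀ = 2.29090 × 2.197 μs = 5.03312 μs
d = vΔt = 0.8997c × 5.03312 μs = 2.69730×10^8 m/s × 5.03312×10^-6 s = 1358 m

d ≈ 1358 m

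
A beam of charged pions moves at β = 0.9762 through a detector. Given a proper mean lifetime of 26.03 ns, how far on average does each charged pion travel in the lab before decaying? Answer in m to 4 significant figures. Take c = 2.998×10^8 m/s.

γ = 1/√(1 − 0.9762²) = 4.61101
Dilated lifetime: Δt = γτ₀ = 4.61101 × 26.03 ns = 120.025 ns
d = vΔt = 0.9762c × 120.025 ns = 2.92665×10^8 m/s × 1.20025×10^-7 s = 35.13 m

d ≈ 35.13 m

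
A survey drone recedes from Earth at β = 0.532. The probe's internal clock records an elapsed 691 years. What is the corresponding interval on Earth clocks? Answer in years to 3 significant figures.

γ = 1/√(1 − 0.532²) = 1.1810
Time dilation: Δt = γτ₀ = 1.1810 × 691 years = 816 years

Δt ≈ 816 years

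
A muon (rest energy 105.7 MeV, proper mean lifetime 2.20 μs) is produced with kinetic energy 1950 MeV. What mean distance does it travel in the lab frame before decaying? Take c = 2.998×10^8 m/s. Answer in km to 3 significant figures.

γ = 1 + K/(m₀c²) = 1 + 1950/105.7 = 19.448
β = √(1 − 1/γ²) = 0.99868
Dilated lifetime: γτ₀ = 19.448 × 2.20 μs = 42.787 μs
d = βc·γτ₀ = 0.99868 × (2.998×10^8 m/s) × 4.2787×10^-5 s = 12.8 km

d ≈ 12.8 km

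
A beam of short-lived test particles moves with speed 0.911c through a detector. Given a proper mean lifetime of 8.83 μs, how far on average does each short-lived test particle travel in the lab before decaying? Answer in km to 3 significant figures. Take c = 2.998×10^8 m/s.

d ≈ 5.85 km

γ = 1/√(1 − 0.911²) = 2.4248
Dilated lifetime: Δt = γτ₀ = 2.4248 × 8.83 μs = 21.411 μs
d = vΔt = 0.911c × 21.411 μs = 2.7312×10^8 m/s × 2.1411×10^-5 s = 5.85 km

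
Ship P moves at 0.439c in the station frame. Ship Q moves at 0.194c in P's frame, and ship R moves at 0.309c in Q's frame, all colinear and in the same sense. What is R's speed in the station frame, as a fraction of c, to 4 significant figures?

u ≈ 0.7560c

Compose boost 2: (0.194 + 0.439)/(1 + 0.194×0.439) = 0.6330/1.08517 = 0.583321
Compose boost 3: (0.309 + 0.583321)/(1 + 0.309×0.583321) = 0.892321/1.18025 = 0.7560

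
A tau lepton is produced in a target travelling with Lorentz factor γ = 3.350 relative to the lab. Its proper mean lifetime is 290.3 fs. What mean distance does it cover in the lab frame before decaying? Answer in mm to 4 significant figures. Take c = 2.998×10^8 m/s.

β = √(1 − 1/γ²) = √(1 − 1/3.350²) = 0.954407
Dilated lifetime: Δt = γτ₀ = 3.350 × 290.3 fs = 972.505 fs
d = vΔt = 0.954407c × 972.505 fs = 2.86131×10^8 m/s × 9.72505×10^-13 s = 0.2783 mm

d ≈ 0.2783 mm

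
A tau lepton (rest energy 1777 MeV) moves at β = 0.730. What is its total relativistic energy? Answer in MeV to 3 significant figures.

E ≈ 2600 MeV

γ = 1/√(1 − 0.730²) = 1.4632
E = γm₀c² = 1.4632 × 1777 MeV = 2600 MeV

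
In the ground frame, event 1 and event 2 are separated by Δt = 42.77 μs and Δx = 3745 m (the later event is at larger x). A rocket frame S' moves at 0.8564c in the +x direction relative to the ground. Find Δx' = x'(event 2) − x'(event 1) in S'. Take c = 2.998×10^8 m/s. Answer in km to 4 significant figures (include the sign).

γ = 1/√(1 − 0.8564²) = 1.93681
Δx' = γ(Δx − vΔt) = 1.93681 × (3745 m − 0.8564×(2.998×10^8 m/s)×42.77×10^-6 s)
= 1.93681 × (-7236.14 m) = -14.02 km

Δx' ≈ -14.02 km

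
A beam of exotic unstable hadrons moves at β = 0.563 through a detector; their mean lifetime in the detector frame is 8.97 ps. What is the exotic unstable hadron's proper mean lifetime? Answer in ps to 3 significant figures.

γ = 1/√(1 − 0.563²) = 1.2100
Proper time: τ₀ = Δt/γ = 8.97/1.2100 = 7.41 ps

τ₀ ≈ 7.41 ps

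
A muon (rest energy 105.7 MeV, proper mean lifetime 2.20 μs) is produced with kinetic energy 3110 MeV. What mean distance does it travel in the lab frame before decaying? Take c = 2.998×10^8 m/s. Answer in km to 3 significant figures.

d ≈ 20.1 km

γ = 1 + K/(m₀c²) = 1 + 3110/105.7 = 30.423
β = √(1 − 1/γ²) = 0.99946
Dilated lifetime: γτ₀ = 30.423 × 2.20 μs = 66.930 μs
d = βc·γτ₀ = 0.99946 × (2.998×10^8 m/s) × 6.6930×10^-5 s = 20.1 km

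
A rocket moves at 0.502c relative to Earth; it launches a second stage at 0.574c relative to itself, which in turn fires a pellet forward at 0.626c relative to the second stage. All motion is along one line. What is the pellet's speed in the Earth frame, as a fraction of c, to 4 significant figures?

u ≈ 0.9596c

Compose boost 2: (0.574 + 0.502)/(1 + 0.574×0.502) = 1.076/1.28815 = 0.835308
Compose boost 3: (0.626 + 0.835308)/(1 + 0.626×0.835308) = 1.46131/1.52290 = 0.9596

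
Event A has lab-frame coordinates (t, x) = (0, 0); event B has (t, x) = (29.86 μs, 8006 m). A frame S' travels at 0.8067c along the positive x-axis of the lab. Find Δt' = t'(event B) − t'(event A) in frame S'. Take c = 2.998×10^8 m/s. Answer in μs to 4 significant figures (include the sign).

Δt' ≈ 14.07 μs

γ = 1/√(1 − 0.8067²) = 1.69216
Δt' = γ(Δt − vΔx/c²) = 1.69216 × (29.86 μs − 0.8067×8006 m / (2.998×10^8 m/s))
= 1.69216 × (8.31750 μs) = 14.07 μs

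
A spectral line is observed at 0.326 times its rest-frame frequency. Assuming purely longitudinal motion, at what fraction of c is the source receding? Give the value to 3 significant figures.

f_obs/f_src = √((1−β)/(1+β)) = 0.326  ⇒  (1−β)/(1+β) = 0.10628
β = |1 − D²|/(1 + D²) = |1 − 0.10628|/(1 + 0.10628) = 0.808

β ≈ 0.808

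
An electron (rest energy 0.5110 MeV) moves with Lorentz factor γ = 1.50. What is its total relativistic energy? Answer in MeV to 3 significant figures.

E ≈ 0.766 MeV

γ = 1.50 (given)
E = γm₀c² = 1.50 × 0.5110 MeV = 0.766 MeV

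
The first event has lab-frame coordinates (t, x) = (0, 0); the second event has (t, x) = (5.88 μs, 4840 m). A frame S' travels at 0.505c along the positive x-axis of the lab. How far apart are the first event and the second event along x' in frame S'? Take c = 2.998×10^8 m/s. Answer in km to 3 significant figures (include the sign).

Δx' ≈ 4.58 km

γ = 1/√(1 − 0.505²) = 1.1586
Δx' = γ(Δx − vΔt) = 1.1586 × (4840 m − 0.505×(2.998×10^8 m/s)×5.88×10^-6 s)
= 1.1586 × (3949.8 m) = 4.58 km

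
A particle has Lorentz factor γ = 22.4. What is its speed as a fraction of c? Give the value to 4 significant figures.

β ≈ 0.9990

β = √(1 − 1/γ²) = √(1 − 1/22.4²) = √(0.998007) = 0.9990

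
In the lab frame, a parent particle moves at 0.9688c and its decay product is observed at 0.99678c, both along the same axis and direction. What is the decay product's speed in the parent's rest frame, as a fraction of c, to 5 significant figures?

Inverse velocity addition: u' = (u − v)/(1 − uv/c²)
= (0.99678 − 0.9688)/(1 − 0.99678×0.9688) = 0.027980/0.03431954 = 0.81528

u' ≈ 0.81528c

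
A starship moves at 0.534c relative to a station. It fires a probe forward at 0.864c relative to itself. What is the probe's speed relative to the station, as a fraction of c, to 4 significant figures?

u ≈ 0.9566c

Relativistic velocity addition: u = (u' + v)/(1 + u'v/c²)
= (0.864 + 0.534)/(1 + 0.864×0.534) = 1.398/1.46138 = 0.9566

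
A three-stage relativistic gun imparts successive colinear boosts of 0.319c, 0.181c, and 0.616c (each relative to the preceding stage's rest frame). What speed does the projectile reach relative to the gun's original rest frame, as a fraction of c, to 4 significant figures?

u ≈ 0.8432c

Compose boost 2: (0.181 + 0.319)/(1 + 0.181×0.319) = 0.5000/1.05774 = 0.472706
Compose boost 3: (0.616 + 0.472706)/(1 + 0.616×0.472706) = 1.08871/1.29119 = 0.8432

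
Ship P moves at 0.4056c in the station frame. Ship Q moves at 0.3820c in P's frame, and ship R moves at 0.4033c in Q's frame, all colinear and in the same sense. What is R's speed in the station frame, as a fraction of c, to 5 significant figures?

u ≈ 0.85115c

Compose boost 2: (0.3820 + 0.4056)/(1 + 0.3820×0.4056) = 0.78760/1.154939 = 0.6819407
Compose boost 3: (0.4033 + 0.6819407)/(1 + 0.4033×0.6819407) = 1.085241/1.275027 = 0.85115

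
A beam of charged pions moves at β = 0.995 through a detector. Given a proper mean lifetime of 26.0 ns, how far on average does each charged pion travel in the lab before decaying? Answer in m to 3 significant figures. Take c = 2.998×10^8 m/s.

d ≈ 77.7 m

γ = 1/√(1 − 0.995²) = 10.013
Dilated lifetime: Δt = γτ₀ = 10.013 × 26.0 ns = 260.33 ns
d = vΔt = 0.995c × 260.33 ns = 2.9830×10^8 m/s × 2.6033×10^-7 s = 77.7 m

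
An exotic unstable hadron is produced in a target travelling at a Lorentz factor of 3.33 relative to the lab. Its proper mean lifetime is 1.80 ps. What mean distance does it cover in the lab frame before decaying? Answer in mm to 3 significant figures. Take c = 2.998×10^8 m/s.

β = √(1 − 1/γ²) = √(1 − 1/3.33²) = 0.95384
Dilated lifetime: Δt = γτ₀ = 3.33 × 1.80 ps = 5.9940 ps
d = vΔt = 0.95384c × 5.9940 ps = 2.8596×10^8 m/s × 5.9940×10^-12 s = 1.71 mm

d ≈ 1.71 mm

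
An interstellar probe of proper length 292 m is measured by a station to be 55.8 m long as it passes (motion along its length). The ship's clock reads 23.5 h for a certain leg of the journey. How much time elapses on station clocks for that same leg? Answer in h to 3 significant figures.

Length contraction ⇒ γ = L₀/L = 292/55.8 = 5.2330
Time dilation: Δt = γτ₀ = 5.2330 × 23.5 h = 123 h

Δt ≈ 123 h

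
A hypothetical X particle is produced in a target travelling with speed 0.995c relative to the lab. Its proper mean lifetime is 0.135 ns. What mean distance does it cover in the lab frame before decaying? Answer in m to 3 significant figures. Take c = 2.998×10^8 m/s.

γ = 1/√(1 − 0.995²) = 10.013
Dilated lifetime: Δt = γτ₀ = 10.013 × 0.135 ns = 1.3517 ns
d = vΔt = 0.995c × 1.3517 ns = 2.9830×10^8 m/s × 1.3517×10^-9 s = 0.403 m

d ≈ 0.403 m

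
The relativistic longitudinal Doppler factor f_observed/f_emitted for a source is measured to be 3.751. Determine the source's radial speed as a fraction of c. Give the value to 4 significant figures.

β ≈ 0.8673

f_obs/f_src = √((1+β)/(1−β)) = 3.751  ⇒  (1+β)/(1−β) = 14.0700
β = |1 − D²|/(1 + D²) = |1 − 14.0700|/(1 + 14.0700) = 0.8673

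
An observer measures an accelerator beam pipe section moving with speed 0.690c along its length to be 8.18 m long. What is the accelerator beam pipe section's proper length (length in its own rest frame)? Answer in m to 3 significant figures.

L₀ ≈ 11.3 m

γ = 1/√(1 − 0.690²) = 1.3816
L₀ = γL = 1.3816 × 8.18 = 11.3 m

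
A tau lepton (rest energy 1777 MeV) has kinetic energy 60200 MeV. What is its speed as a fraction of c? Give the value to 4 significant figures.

β ≈ 0.9996

γ = 1 + K/(m₀c²) = 1 + 60200/1777 = 34.8773
β = √(1 − 1/γ²) = 0.9996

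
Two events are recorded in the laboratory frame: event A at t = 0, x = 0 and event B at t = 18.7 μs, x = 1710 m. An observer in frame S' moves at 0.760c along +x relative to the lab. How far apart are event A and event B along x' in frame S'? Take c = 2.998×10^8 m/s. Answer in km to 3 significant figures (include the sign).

γ = 1/√(1 − 0.760²) = 1.5386
Δx' = γ(Δx − vΔt) = 1.5386 × (1710 m − 0.760×(2.998×10^8 m/s)×18.7×10^-6 s)
= 1.5386 × (-2550.8 m) = -3.92 km

Δx' ≈ -3.92 km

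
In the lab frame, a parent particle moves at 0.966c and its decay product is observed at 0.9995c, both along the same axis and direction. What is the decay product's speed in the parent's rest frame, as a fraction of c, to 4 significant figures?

u' ≈ 0.9715c

Inverse velocity addition: u' = (u − v)/(1 − uv/c²)
= (0.9995 − 0.966)/(1 − 0.9995×0.966) = 0.03350/0.0344830 = 0.9715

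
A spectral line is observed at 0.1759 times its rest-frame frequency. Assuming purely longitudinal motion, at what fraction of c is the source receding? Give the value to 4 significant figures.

f_obs/f_src = √((1−β)/(1+β)) = 0.1759  ⇒  (1−β)/(1+β) = 0.0309408
β = |1 − D²|/(1 + D²) = |1 − 0.0309408|/(1 + 0.0309408) = 0.9400

β ≈ 0.9400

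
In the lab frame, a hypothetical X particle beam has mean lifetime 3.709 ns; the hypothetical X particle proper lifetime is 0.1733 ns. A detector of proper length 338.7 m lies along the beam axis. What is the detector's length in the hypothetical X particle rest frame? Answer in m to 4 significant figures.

L ≈ 15.83 m

Time dilation ⇒ γ = Δt/τ₀ = 3.709/0.1733 = 21.4022
Length contraction: L = L₀/γ = 338.7/21.4022 = 15.83 m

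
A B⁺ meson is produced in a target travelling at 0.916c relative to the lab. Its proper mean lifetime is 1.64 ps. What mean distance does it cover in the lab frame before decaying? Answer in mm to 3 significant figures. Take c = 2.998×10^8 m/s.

γ = 1/√(1 − 0.916²) = 2.4927
Dilated lifetime: Δt = γτ₀ = 2.4927 × 1.64 ps = 4.0880 ps
d = vΔt = 0.916c × 4.0880 ps = 2.7462×10^8 m/s × 4.0880×10^-12 s = 1.12 mm

d ≈ 1.12 mm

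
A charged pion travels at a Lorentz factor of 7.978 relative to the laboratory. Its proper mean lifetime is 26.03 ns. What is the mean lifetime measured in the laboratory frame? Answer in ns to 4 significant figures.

Δt ≈ 207.7 ns

γ = 7.978 (given)
Time dilation: Δt = γτ₀ = 7.978 × 26.03 ns = 207.7 ns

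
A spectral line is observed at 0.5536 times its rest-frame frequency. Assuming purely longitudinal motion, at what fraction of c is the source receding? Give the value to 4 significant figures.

β ≈ 0.5308

f_obs/f_src = √((1−β)/(1+β)) = 0.5536  ⇒  (1−β)/(1+β) = 0.306473
β = |1 − D²|/(1 + D²) = |1 − 0.306473|/(1 + 0.306473) = 0.5308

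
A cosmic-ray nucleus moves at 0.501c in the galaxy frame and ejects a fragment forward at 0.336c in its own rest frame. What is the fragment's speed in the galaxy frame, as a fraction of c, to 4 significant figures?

u ≈ 0.7164c

Compose boost 2: (0.336 + 0.501)/(1 + 0.336×0.501) = 0.8370/1.16834 = 0.7164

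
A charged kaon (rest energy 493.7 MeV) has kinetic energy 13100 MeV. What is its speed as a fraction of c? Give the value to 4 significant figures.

β ≈ 0.9993

γ = 1 + K/(m₀c²) = 1 + 13100/493.7 = 27.5343
β = √(1 − 1/γ²) = 0.9993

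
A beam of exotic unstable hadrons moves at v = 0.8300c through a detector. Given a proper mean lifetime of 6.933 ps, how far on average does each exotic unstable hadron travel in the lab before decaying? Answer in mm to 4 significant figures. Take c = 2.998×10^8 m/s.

d ≈ 3.093 mm

γ = 1/√(1 − 0.8300²) = 1.79287
Dilated lifetime: Δt = γτ₀ = 1.79287 × 6.933 ps = 12.4300 ps
d = vΔt = 0.8300c × 12.4300 ps = 2.48834×10^8 m/s × 1.24300×10^-11 s = 3.093 mm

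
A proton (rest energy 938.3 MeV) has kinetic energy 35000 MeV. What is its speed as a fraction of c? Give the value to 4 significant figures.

γ = 1 + K/(m₀c²) = 1 + 35000/938.3 = 38.3015
β = √(1 − 1/γ²) = 0.9997

β ≈ 0.9997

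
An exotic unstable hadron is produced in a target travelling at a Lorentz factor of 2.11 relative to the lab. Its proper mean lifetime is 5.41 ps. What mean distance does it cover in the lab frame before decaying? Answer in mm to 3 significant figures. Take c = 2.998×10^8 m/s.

β = √(1 − 1/γ²) = √(1 − 1/2.11²) = 0.88056
Dilated lifetime: Δt = γτ₀ = 2.11 × 5.41 ps = 11.415 ps
d = vΔt = 0.88056c × 11.415 ps = 2.6399×10^8 m/s × 1.1415×10^-11 s = 3.01 mm

d ≈ 3.01 mm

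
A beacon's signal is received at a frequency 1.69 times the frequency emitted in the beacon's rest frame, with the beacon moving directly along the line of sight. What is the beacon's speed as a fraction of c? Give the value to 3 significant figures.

f_obs/f_src = √((1+β)/(1−β)) = 1.69  ⇒  (1+β)/(1−β) = 2.8561
β = |1 − D²|/(1 + D²) = |1 − 2.8561|/(1 + 2.8561) = 0.481

β ≈ 0.481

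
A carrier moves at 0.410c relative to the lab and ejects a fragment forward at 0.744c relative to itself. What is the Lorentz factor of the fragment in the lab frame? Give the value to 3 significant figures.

γ ≈ 2.14

u_lab = (0.744 + 0.410)/(1 + 0.744×0.410) = 1.154/1.30504 = 0.884264
γ = 1/√(1 − 0.884264²) = 2.14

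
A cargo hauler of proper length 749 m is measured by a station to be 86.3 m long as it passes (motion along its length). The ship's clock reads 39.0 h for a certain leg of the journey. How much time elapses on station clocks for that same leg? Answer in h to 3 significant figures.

Length contraction ⇒ γ = L₀/L = 749/86.3 = 8.6790
Time dilation: Δt = γτ₀ = 8.6790 × 39.0 h = 338 h

Δt ≈ 338 h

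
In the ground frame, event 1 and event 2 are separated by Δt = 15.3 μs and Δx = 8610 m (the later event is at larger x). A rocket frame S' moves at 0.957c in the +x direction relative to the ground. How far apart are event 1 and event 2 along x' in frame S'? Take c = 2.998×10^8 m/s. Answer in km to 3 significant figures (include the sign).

Δx' ≈ 14.5 km

γ = 1/√(1 − 0.957²) = 3.4472
Δx' = γ(Δx − vΔt) = 3.4472 × (8610 m − 0.957×(2.998×10^8 m/s)×15.3×10^-6 s)
= 3.4472 × (4220.3 m) = 14.5 km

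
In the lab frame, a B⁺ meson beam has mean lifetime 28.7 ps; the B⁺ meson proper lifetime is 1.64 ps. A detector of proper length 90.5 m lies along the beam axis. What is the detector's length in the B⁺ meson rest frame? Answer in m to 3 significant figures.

Time dilation ⇒ γ = Δt/τ₀ = 28.7/1.64 = 17.500
Length contraction: L = L₀/γ = 90.5/17.500 = 5.17 m

L ≈ 5.17 m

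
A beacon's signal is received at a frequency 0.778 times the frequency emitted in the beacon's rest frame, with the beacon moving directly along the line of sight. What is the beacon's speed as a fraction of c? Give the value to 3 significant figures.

f_obs/f_src = √((1−β)/(1+β)) = 0.778  ⇒  (1−β)/(1+β) = 0.60528
β = |1 − D²|/(1 + D²) = |1 − 0.60528|/(1 + 0.60528) = 0.246

β ≈ 0.246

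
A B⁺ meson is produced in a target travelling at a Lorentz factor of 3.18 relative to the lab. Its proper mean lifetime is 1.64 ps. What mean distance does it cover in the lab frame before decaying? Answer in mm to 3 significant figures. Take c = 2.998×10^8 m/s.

β = √(1 − 1/γ²) = √(1 − 1/3.18²) = 0.94927
Dilated lifetime: Δt = γτ₀ = 3.18 × 1.64 ps = 5.2152 ps
d = vΔt = 0.94927c × 5.2152 ps = 2.8459×10^8 m/s × 5.2152×10^-12 s = 1.48 mm

d ≈ 1.48 mm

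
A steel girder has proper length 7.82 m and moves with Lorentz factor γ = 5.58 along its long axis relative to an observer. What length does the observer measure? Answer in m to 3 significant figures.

L ≈ 1.40 m

γ = 5.58 (given)
Length contraction: L = L₀/γ = 7.82/5.58 = 1.40 m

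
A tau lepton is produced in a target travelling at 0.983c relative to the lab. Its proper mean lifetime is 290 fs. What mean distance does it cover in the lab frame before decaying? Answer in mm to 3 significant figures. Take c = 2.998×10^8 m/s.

γ = 1/√(1 − 0.983²) = 5.4465
Dilated lifetime: Δt = γτ₀ = 5.4465 × 290 fs = 1579.5 fs
d = vΔt = 0.983c × 1579.5 fs = 2.9470×10^8 m/s × 1.5795×10^-12 s = 0.465 mm

d ≈ 0.465 mm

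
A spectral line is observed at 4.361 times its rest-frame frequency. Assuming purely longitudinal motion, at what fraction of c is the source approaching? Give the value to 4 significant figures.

f_obs/f_src = √((1+β)/(1−β)) = 4.361  ⇒  (1+β)/(1−β) = 19.0183
β = |1 − D²|/(1 + D²) = |1 − 19.0183|/(1 + 19.0183) = 0.9001

β ≈ 0.9001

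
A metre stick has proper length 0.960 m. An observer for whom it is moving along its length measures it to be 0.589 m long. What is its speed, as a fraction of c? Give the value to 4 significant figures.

β ≈ 0.7897

γ = L₀/L = 0.960/0.589 = 1.62988
β = √(1 − 1/γ²) = 0.7897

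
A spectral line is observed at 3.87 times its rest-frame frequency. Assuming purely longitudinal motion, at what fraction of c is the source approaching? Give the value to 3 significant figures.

β ≈ 0.875

f_obs/f_src = √((1+β)/(1−β)) = 3.87  ⇒  (1+β)/(1−β) = 14.977
β = |1 − D²|/(1 + D²) = |1 − 14.977|/(1 + 14.977) = 0.875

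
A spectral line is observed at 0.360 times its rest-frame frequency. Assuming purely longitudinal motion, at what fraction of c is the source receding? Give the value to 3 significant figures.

β ≈ 0.771

f_obs/f_src = √((1−β)/(1+β)) = 0.360  ⇒  (1−β)/(1+β) = 0.12960
β = |1 − D²|/(1 + D²) = |1 − 0.12960|/(1 + 0.12960) = 0.771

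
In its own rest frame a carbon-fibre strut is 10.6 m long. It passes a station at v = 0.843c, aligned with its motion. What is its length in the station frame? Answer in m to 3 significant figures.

L ≈ 5.70 m

γ = 1/√(1 − 0.843²) = 1.8590
Length contraction: L = L₀/γ = 10.6/1.8590 = 5.70 m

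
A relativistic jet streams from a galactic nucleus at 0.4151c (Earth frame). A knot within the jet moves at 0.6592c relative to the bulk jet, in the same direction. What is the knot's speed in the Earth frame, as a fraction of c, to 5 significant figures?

Relativistic velocity addition: u = (u' + v)/(1 + u'v/c²)
= (0.6592 + 0.4151)/(1 + 0.6592×0.4151) = 1.0743/1.273634 = 0.84349

u ≈ 0.84349c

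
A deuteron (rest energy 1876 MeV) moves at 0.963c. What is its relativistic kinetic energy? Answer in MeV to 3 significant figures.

γ = 1/√(1 − 0.963²) = 3.7106
K = (γ − 1)m₀c² = (3.7106 − 1) × 1876 MeV = 2.7106 × 1876 MeV = 5090 MeV

K ≈ 5090 MeV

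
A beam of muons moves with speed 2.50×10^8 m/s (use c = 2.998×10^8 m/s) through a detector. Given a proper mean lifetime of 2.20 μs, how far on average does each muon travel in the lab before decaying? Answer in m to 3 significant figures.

d ≈ 996 m

β = v/c = 2.50×10^8 / 2.998×10^8 = 0.83389
γ = 1/√(1 − 0.83389²) = 1.8118
Dilated lifetime: Δt = γτ₀ = 1.8118 × 2.20 μs = 3.9860 μs
d = vΔt = 0.83389c × 3.9860 μs = 2.5000×10^8 m/s × 3.9860×10^-6 s = 996 m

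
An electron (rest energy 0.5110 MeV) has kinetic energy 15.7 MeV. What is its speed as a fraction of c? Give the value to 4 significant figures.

γ = 1 + K/(m₀c²) = 1 + 15.7/0.5110 = 31.7241
β = √(1 − 1/γ²) = 0.9995

β ≈ 0.9995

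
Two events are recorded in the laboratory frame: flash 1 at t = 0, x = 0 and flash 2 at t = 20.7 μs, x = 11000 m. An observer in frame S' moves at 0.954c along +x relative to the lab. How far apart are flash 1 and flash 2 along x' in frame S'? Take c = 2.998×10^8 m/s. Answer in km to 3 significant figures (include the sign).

γ = 1/√(1 − 0.954²) = 3.3355
Δx' = γ(Δx − vΔt) = 3.3355 × (11000 m − 0.954×(2.998×10^8 m/s)×20.7×10^-6 s)
= 3.3355 × (5079.6 m) = 16.9 km

Δx' ≈ 16.9 km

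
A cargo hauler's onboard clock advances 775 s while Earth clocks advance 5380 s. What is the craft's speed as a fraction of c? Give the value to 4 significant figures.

β ≈ 0.9896

γ = Δt/τ₀ = 5380/775 = 6.94194
β = √(1 − 1/γ²) = √(1 − 1/6.94194²) = 0.9896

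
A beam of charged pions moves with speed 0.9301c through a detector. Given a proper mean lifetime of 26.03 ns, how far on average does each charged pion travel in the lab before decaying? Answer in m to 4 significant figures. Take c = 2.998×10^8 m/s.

d ≈ 19.76 m

γ = 1/√(1 − 0.9301²) = 2.72252
Dilated lifetime: Δt = γτ₀ = 2.72252 × 26.03 ns = 70.8673 ns
d = vΔt = 0.9301c × 70.8673 ns = 2.78844×10^8 m/s × 7.08673×10^-8 s = 19.76 m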